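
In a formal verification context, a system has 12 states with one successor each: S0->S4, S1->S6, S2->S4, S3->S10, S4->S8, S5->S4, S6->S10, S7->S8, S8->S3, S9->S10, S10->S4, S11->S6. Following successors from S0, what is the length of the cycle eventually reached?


Trace from S0 until a state repeats:
  S0 -> S4 -> S8 -> S3 -> S10 -> S4
S4 first seen at step 1, revisited at step 5.
Cycle length = 5 - 1 = 4

4


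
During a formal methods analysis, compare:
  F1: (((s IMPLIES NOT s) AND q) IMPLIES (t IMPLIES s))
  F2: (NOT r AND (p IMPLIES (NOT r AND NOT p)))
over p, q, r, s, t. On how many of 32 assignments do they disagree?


F1 = (((s IMPLIES NOT s) AND q) IMPLIES (t IMPLIES s))
F2 = (NOT r AND (p IMPLIES (NOT r AND NOT p)))
Evaluate both on each of 32 rows (bits = p,q,r,s,t):
  row 0 [00000]: F1=1 F2=1 -> 0
  row 1 [00001]: F1=1 F2=1 -> 0
  row 2 [00010]: F1=1 F2=1 -> 0
  row 3 [00011]: F1=1 F2=1 -> 0
  row 4 [00100]: F1=1 F2=0 (differ) -> 1
  row 5 [00101]: F1=1 F2=0 (differ) -> 1
  row 6 [00110]: F1=1 F2=0 (differ) -> 1
  row 7 [00111]: F1=1 F2=0 (differ) -> 1
  row 8 [01000]: F1=1 F2=1 -> 0
  row 9 [01001]: F1=0 F2=1 (differ) -> 1
  row 10 [01010]: F1=1 F2=1 -> 0
  row 11 [01011]: F1=1 F2=1 -> 0
  row 12 [01100]: F1=1 F2=0 (differ) -> 1
  row 13 [01101]: F1=0 F2=0 -> 0
  row 14 [01110]: F1=1 F2=0 (differ) -> 1
  row 15 [01111]: F1=1 F2=0 (differ) -> 1
  row 16 [10000]: F1=1 F2=0 (differ) -> 1
  row 17 [10001]: F1=1 F2=0 (differ) -> 1
  row 18 [10010]: F1=1 F2=0 (differ) -> 1
  row 19 [10011]: F1=1 F2=0 (differ) -> 1
  row 20 [10100]: F1=1 F2=0 (differ) -> 1
  row 21 [10101]: F1=1 F2=0 (differ) -> 1
  row 22 [10110]: F1=1 F2=0 (differ) -> 1
  row 23 [10111]: F1=1 F2=0 (differ) -> 1
  row 24 [11000]: F1=1 F2=0 (differ) -> 1
  row 25 [11001]: F1=0 F2=0 -> 0
  row 26 [11010]: F1=1 F2=0 (differ) -> 1
  row 27 [11011]: F1=1 F2=0 (differ) -> 1
  row 28 [11100]: F1=1 F2=0 (differ) -> 1
  row 29 [11101]: F1=0 F2=0 -> 0
  row 30 [11110]: F1=1 F2=0 (differ) -> 1
  row 31 [11111]: F1=1 F2=0 (differ) -> 1
Full result column, 8 rows per line (p,q fixed per line; r,s,t runs 000..111 left to right):
  rows 0-7 [p,q=00]: 00001111  (ones: 4)
  rows 8-15 [p,q=01]: 01001011  (ones: 4)
  rows 16-23 [p,q=10]: 11111111  (ones: 8)
  rows 24-31 [p,q=11]: 10111011  (ones: 6)
Disagreements = 4+4+8+6 = 22

22


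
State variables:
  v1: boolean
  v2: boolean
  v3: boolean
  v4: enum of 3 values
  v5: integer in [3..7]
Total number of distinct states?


State space = product of domain sizes of all variables.
Domain sizes:
  v1 (boolean): 2
  v2 (boolean): 2
  v3 (boolean): 2
  v4 (enum of 3 values): 3
  v5 (integer in [3..7]): 5
Product = 2 * 2 * 2 * 3 * 5 = 120

120


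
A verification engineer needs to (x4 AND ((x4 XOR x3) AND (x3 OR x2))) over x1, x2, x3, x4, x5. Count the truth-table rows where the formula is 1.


Formula: (x4 AND ((x4 XOR x3) AND (x3 OR x2))) over 5 vars (32 rows)
Evaluate each row (x1, x2, x3, x4, x5 as bits, MSB first):
  row 0 [00000]: (0 AND ((0 XOR 0) AND (0 OR 0))) -> 0
  row 1 [00001]: (0 AND ((0 XOR 0) AND (0 OR 0))) -> 0
  row 2 [00010]: (1 AND ((1 XOR 0) AND (0 OR 0))) -> 0
  row 3 [00011]: (1 AND ((1 XOR 0) AND (0 OR 0))) -> 0
  row 4 [00100]: (0 AND ((0 XOR 1) AND (1 OR 0))) -> 0
  row 5 [00101]: (0 AND ((0 XOR 1) AND (1 OR 0))) -> 0
  row 6 [00110]: (1 AND ((1 XOR 1) AND (1 OR 0))) -> 0
  row 7 [00111]: (1 AND ((1 XOR 1) AND (1 OR 0))) -> 0
  row 8 [01000]: (0 AND ((0 XOR 0) AND (0 OR 1))) -> 0
  row 9 [01001]: (0 AND ((0 XOR 0) AND (0 OR 1))) -> 0
  row 10 [01010]: (1 AND ((1 XOR 0) AND (0 OR 1))) -> 1
  row 11 [01011]: (1 AND ((1 XOR 0) AND (0 OR 1))) -> 1
  row 12 [01100]: (0 AND ((0 XOR 1) AND (1 OR 1))) -> 0
  row 13 [01101]: (0 AND ((0 XOR 1) AND (1 OR 1))) -> 0
  row 14 [01110]: (1 AND ((1 XOR 1) AND (1 OR 1))) -> 0
  row 15 [01111]: (1 AND ((1 XOR 1) AND (1 OR 1))) -> 0
  row 16 [10000]: (0 AND ((0 XOR 0) AND (0 OR 0))) -> 0
  row 17 [10001]: (0 AND ((0 XOR 0) AND (0 OR 0))) -> 0
  row 18 [10010]: (1 AND ((1 XOR 0) AND (0 OR 0))) -> 0
  row 19 [10011]: (1 AND ((1 XOR 0) AND (0 OR 0))) -> 0
  row 20 [10100]: (0 AND ((0 XOR 1) AND (1 OR 0))) -> 0
  row 21 [10101]: (0 AND ((0 XOR 1) AND (1 OR 0))) -> 0
  row 22 [10110]: (1 AND ((1 XOR 1) AND (1 OR 0))) -> 0
  row 23 [10111]: (1 AND ((1 XOR 1) AND (1 OR 0))) -> 0
  row 24 [11000]: (0 AND ((0 XOR 0) AND (0 OR 1))) -> 0
  row 25 [11001]: (0 AND ((0 XOR 0) AND (0 OR 1))) -> 0
  row 26 [11010]: (1 AND ((1 XOR 0) AND (0 OR 1))) -> 1
  row 27 [11011]: (1 AND ((1 XOR 0) AND (0 OR 1))) -> 1
  row 28 [11100]: (0 AND ((0 XOR 1) AND (1 OR 1))) -> 0
  row 29 [11101]: (0 AND ((0 XOR 1) AND (1 OR 1))) -> 0
  row 30 [11110]: (1 AND ((1 XOR 1) AND (1 OR 1))) -> 0
  row 31 [11111]: (1 AND ((1 XOR 1) AND (1 OR 1))) -> 0
Full result column, 8 rows per line (x1,x2 fixed per line; x3,x4,x5 runs 000..111 left to right):
  rows 0-7 [x1,x2=00]: 00000000  (ones: 0)
  rows 8-15 [x1,x2=01]: 00110000  (ones: 2)
  rows 16-23 [x1,x2=10]: 00000000  (ones: 0)
  rows 24-31 [x1,x2=11]: 00110000  (ones: 2)
Count of 1-rows = 0+2+0+2 = 4

4


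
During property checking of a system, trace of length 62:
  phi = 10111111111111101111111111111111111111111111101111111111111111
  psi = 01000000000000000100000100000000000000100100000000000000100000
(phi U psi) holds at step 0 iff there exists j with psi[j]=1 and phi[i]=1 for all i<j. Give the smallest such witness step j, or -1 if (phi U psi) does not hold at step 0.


(phi U psi) at 0: need smallest j with psi[j]=1 and phi[i]=1 for all i in [0,j).
Scan from step 0:
  step 0: phi=1, psi=0 -> continue
  step 1: psi=1 and phi held for [0,1) -> witness found
Witness step = 1

1


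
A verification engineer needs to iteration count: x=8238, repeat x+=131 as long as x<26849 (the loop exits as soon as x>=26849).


Step 1: x goes from 8238 toward 26849 by 131; the body runs while x<26849, so iterations = ceil((bound-start)/step)
Step 2: Distance=18611
Step 3: ceil(18611/131)=143

143


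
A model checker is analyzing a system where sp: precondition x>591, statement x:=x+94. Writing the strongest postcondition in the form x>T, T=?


Formula: sp(P, x:=E) = exists old_x. (x = E[old_x/x]) AND P[old_x/x] (old_x is the value of x before the assignment; eliminate old_x by solving x = E[old_x/x] for old_x)
Step 1: Precondition P: x>591, i.e. old_x > 591
Step 2: Assignment gives x = old_x + 94, so old_x = x - 94
Step 3: Substitute into P: x - 94 > 591
Step 4: Simplify: x > 591+94 = 685

685


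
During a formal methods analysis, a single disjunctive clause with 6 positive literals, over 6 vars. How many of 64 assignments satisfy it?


Step 1: Total=2^6=64
Step 2: Unsat when all 6 false: 2^0=1
Step 3: Sat=64-1=63

63


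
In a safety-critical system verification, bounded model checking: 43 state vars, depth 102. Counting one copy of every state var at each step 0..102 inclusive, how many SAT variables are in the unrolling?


BMC unrolls to depth k, creating one copy of each state var for steps 0..k.
Step count = 102 + 1 = 103 (steps 0 through 102)
Vars per step = 43
Total = 43 * 103 = 4429

4429


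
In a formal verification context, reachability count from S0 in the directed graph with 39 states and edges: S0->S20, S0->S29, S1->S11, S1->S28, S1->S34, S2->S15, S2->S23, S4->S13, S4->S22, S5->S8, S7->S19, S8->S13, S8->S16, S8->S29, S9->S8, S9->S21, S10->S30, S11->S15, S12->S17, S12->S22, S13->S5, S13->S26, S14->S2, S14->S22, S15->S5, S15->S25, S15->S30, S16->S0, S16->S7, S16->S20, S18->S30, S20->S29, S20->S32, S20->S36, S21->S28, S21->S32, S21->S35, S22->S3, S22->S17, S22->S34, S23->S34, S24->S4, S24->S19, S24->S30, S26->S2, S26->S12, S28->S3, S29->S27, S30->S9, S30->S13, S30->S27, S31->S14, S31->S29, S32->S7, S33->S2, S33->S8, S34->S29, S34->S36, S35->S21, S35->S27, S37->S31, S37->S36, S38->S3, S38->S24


BFS from S0:
  layer 0: {S0}
  layer 1: {S20, S29}
  layer 2: {S27, S32, S36}
  layer 3: {S7}
  layer 4: {S19}
Reachable set: {S0, S7, S19, S20, S27, S29, S32, S36}
Count = 8

8


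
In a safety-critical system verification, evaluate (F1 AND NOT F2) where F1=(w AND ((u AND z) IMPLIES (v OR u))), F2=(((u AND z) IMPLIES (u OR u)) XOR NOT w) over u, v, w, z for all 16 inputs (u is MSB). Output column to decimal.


F1 = (w AND ((u AND z) IMPLIES (v OR u)))
F2 = (((u AND z) IMPLIES (u OR u)) XOR NOT w)
Counterexample to F1=>F2 is where F1=1 and F2=0.
Evaluate each row (bits = u,v,w,z, MSB first):
  row 0 [0000]: F1=0 F2=0 -> F1&~F2 -> 0
  row 1 [0001]: F1=0 F2=0 -> F1&~F2 -> 0
  row 2 [0010]: F1=1 F2=1 -> F1&~F2 -> 0
  row 3 [0011]: F1=1 F2=1 -> F1&~F2 -> 0
  row 4 [0100]: F1=0 F2=0 -> F1&~F2 -> 0
  row 5 [0101]: F1=0 F2=0 -> F1&~F2 -> 0
  row 6 [0110]: F1=1 F2=1 -> F1&~F2 -> 0
  row 7 [0111]: F1=1 F2=1 -> F1&~F2 -> 0
  row 8 [1000]: F1=0 F2=0 -> F1&~F2 -> 0
  row 9 [1001]: F1=0 F2=0 -> F1&~F2 -> 0
  row 10 [1010]: F1=1 F2=1 -> F1&~F2 -> 0
  row 11 [1011]: F1=1 F2=1 -> F1&~F2 -> 0
  row 12 [1100]: F1=0 F2=0 -> F1&~F2 -> 0
  row 13 [1101]: F1=0 F2=0 -> F1&~F2 -> 0
  row 14 [1110]: F1=1 F2=1 -> F1&~F2 -> 0
  row 15 [1111]: F1=1 F2=1 -> F1&~F2 -> 0
Full result column, 4 rows per line (u,v fixed per line; w,z runs 00..11 left to right):
  rows 0-3 [u,v=00]: 0000  = hex 0
  rows 4-7 [u,v=01]: 0000  = hex 0
  rows 8-11 [u,v=10]: 0000  = hex 0
  rows 12-15 [u,v=11]: 0000  = hex 0
Counterexample vector (row 0 .. row 15) = 0000000000000000
Output column grouped in 4s = 0000 0000 0000 0000 = 0x0000
Convert to decimal digit by digit (value = value*16 + digit):
  0 -> 0
  0*16 + 0 = 0
  0*16 + 0 = 0
  0*16 + 0 = 0
Decimal = 0

0


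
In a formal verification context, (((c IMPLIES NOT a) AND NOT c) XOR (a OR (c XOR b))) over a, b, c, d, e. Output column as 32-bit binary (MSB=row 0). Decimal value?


Formula: (((c IMPLIES NOT a) AND NOT c) XOR (a OR (c XOR b))) over a, b, c, d, e (32 rows)
Evaluate each row (bits = a,b,c,d,e, MSB first):
  row 0 [00000]: (((0 IMPLIES NOT 0) AND NOT 0) XOR (0 OR (0 XOR 0))) -> 1
  row 1 [00001]: (((0 IMPLIES NOT 0) AND NOT 0) XOR (0 OR (0 XOR 0))) -> 1
  row 2 [00010]: (((0 IMPLIES NOT 0) AND NOT 0) XOR (0 OR (0 XOR 0))) -> 1
  row 3 [00011]: (((0 IMPLIES NOT 0) AND NOT 0) XOR (0 OR (0 XOR 0))) -> 1
  row 4 [00100]: (((1 IMPLIES NOT 0) AND NOT 1) XOR (0 OR (1 XOR 0))) -> 1
  row 5 [00101]: (((1 IMPLIES NOT 0) AND NOT 1) XOR (0 OR (1 XOR 0))) -> 1
  row 6 [00110]: (((1 IMPLIES NOT 0) AND NOT 1) XOR (0 OR (1 XOR 0))) -> 1
  row 7 [00111]: (((1 IMPLIES NOT 0) AND NOT 1) XOR (0 OR (1 XOR 0))) -> 1
  row 8 [01000]: (((0 IMPLIES NOT 0) AND NOT 0) XOR (0 OR (0 XOR 1))) -> 0
  row 9 [01001]: (((0 IMPLIES NOT 0) AND NOT 0) XOR (0 OR (0 XOR 1))) -> 0
  row 10 [01010]: (((0 IMPLIES NOT 0) AND NOT 0) XOR (0 OR (0 XOR 1))) -> 0
  row 11 [01011]: (((0 IMPLIES NOT 0) AND NOT 0) XOR (0 OR (0 XOR 1))) -> 0
  row 12 [01100]: (((1 IMPLIES NOT 0) AND NOT 1) XOR (0 OR (1 XOR 1))) -> 0
  row 13 [01101]: (((1 IMPLIES NOT 0) AND NOT 1) XOR (0 OR (1 XOR 1))) -> 0
  row 14 [01110]: (((1 IMPLIES NOT 0) AND NOT 1) XOR (0 OR (1 XOR 1))) -> 0
  row 15 [01111]: (((1 IMPLIES NOT 0) AND NOT 1) XOR (0 OR (1 XOR 1))) -> 0
  row 16 [10000]: (((0 IMPLIES NOT 1) AND NOT 0) XOR (1 OR (0 XOR 0))) -> 0
  row 17 [10001]: (((0 IMPLIES NOT 1) AND NOT 0) XOR (1 OR (0 XOR 0))) -> 0
  row 18 [10010]: (((0 IMPLIES NOT 1) AND NOT 0) XOR (1 OR (0 XOR 0))) -> 0
  row 19 [10011]: (((0 IMPLIES NOT 1) AND NOT 0) XOR (1 OR (0 XOR 0))) -> 0
  row 20 [10100]: (((1 IMPLIES NOT 1) AND NOT 1) XOR (1 OR (1 XOR 0))) -> 1
  row 21 [10101]: (((1 IMPLIES NOT 1) AND NOT 1) XOR (1 OR (1 XOR 0))) -> 1
  row 22 [10110]: (((1 IMPLIES NOT 1) AND NOT 1) XOR (1 OR (1 XOR 0))) -> 1
  row 23 [10111]: (((1 IMPLIES NOT 1) AND NOT 1) XOR (1 OR (1 XOR 0))) -> 1
  row 24 [11000]: (((0 IMPLIES NOT 1) AND NOT 0) XOR (1 OR (0 XOR 1))) -> 0
  row 25 [11001]: (((0 IMPLIES NOT 1) AND NOT 0) XOR (1 OR (0 XOR 1))) -> 0
  row 26 [11010]: (((0 IMPLIES NOT 1) AND NOT 0) XOR (1 OR (0 XOR 1))) -> 0
  row 27 [11011]: (((0 IMPLIES NOT 1) AND NOT 0) XOR (1 OR (0 XOR 1))) -> 0
  row 28 [11100]: (((1 IMPLIES NOT 1) AND NOT 1) XOR (1 OR (1 XOR 1))) -> 1
  row 29 [11101]: (((1 IMPLIES NOT 1) AND NOT 1) XOR (1 OR (1 XOR 1))) -> 1
  row 30 [11110]: (((1 IMPLIES NOT 1) AND NOT 1) XOR (1 OR (1 XOR 1))) -> 1
  row 31 [11111]: (((1 IMPLIES NOT 1) AND NOT 1) XOR (1 OR (1 XOR 1))) -> 1
Full result column, 4 rows per line (a,b,c fixed per line; d,e runs 00..11 left to right):
  rows 0-3 [a,b,c=000]: 1111  = hex F
  rows 4-7 [a,b,c=001]: 1111  = hex F
  rows 8-11 [a,b,c=010]: 0000  = hex 0
  rows 12-15 [a,b,c=011]: 0000  = hex 0
  rows 16-19 [a,b,c=100]: 0000  = hex 0
  rows 20-23 [a,b,c=101]: 1111  = hex F
  rows 24-27 [a,b,c=110]: 0000  = hex 0
  rows 28-31 [a,b,c=111]: 1111  = hex F
Output column (row 0 .. row 31) = 11111111000000000000111100001111
Output column grouped in 4s = 1111 1111 0000 0000 0000 1111 0000 1111 = 0xFF000F0F
Convert to decimal digit by digit (value = value*16 + digit):
  F -> 15
  15*16 + 15 (F) = 255
  255*16 + 0 = 4080
  4080*16 + 0 = 65280
  65280*16 + 0 = 1044480
  1044480*16 + 15 (F) = 16711695
  16711695*16 + 0 = 267387120
  267387120*16 + 15 (F) = 4278193935
Decimal = 4278193935

4278193935


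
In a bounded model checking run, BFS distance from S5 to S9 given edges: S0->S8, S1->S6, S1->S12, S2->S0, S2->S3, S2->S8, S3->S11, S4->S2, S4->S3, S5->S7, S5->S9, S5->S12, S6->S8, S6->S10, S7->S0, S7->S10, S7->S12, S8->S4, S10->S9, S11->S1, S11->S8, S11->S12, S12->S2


BFS layer-by-layer from S5:
  dist 0: {S5}
  dist 1: {S7, S9, S12}
  -> S9 reached at distance 1
Shortest path length = 1

1


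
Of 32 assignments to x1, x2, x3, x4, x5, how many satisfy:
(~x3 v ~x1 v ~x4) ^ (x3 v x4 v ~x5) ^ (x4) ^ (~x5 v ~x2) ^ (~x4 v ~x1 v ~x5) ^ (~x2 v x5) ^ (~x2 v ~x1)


CNF with 7 clauses over 5 vars (32 assignments).
An assignment satisfies CNF iff every clause has >=1 true literal.
Check each row (bits = x1,x2,x3,x4,x5; clause T/F shown):
  row 0 [00000]: clauses=TTFTTTT -> 0
  row 1 [00001]: clauses=TFFTTTT -> 0
  row 2 [00010]: clauses=TTTTTTT -> 1
  row 3 [00011]: clauses=TTTTTTT -> 1
  row 4 [00100]: clauses=TTFTTTT -> 0
  row 5 [00101]: clauses=TTFTTTT -> 0
  row 6 [00110]: clauses=TTTTTTT -> 1
  row 7 [00111]: clauses=TTTTTTT -> 1
  row 8 [01000]: clauses=TTFTTFT -> 0
  row 9 [01001]: clauses=TFFFTTT -> 0
  row 10 [01010]: clauses=TTTTTFT -> 0
  row 11 [01011]: clauses=TTTFTTT -> 0
  row 12 [01100]: clauses=TTFTTFT -> 0
  row 13 [01101]: clauses=TTFFTTT -> 0
  row 14 [01110]: clauses=TTTTTFT -> 0
  row 15 [01111]: clauses=TTTFTTT -> 0
  row 16 [10000]: clauses=TTFTTTT -> 0
  row 17 [10001]: clauses=TFFTTTT -> 0
  row 18 [10010]: clauses=TTTTTTT -> 1
  row 19 [10011]: clauses=TTTTFTT -> 0
  row 20 [10100]: clauses=TTFTTTT -> 0
  row 21 [10101]: clauses=TTFTTTT -> 0
  row 22 [10110]: clauses=FTTTTTT -> 0
  row 23 [10111]: clauses=FTTTFTT -> 0
  row 24 [11000]: clauses=TTFTTFF -> 0
  row 25 [11001]: clauses=TFFFTTF -> 0
  row 26 [11010]: clauses=TTTTTFF -> 0
  row 27 [11011]: clauses=TTTFFTF -> 0
  row 28 [11100]: clauses=TTFTTFF -> 0
  row 29 [11101]: clauses=TTFFTTF -> 0
  row 30 [11110]: clauses=FTTTTFF -> 0
  row 31 [11111]: clauses=FTTFFTF -> 0
Full result column, 8 rows per line (x1,x2 fixed per line; x3,x4,x5 runs 000..111 left to right):
  rows 0-7 [x1,x2=00]: 00110011  (ones: 4)
  rows 8-15 [x1,x2=01]: 00000000  (ones: 0)
  rows 16-23 [x1,x2=10]: 00100000  (ones: 1)
  rows 24-31 [x1,x2=11]: 00000000  (ones: 0)
Satisfying assignments = 4+0+1+0 = 5

5


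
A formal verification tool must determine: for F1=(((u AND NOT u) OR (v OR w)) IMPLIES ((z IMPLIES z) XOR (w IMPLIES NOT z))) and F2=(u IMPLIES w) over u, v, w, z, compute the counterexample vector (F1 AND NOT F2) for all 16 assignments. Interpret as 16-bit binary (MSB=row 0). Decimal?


F1 = (((u AND NOT u) OR (v OR w)) IMPLIES ((z IMPLIES z) XOR (w IMPLIES NOT z)))
F2 = (u IMPLIES w)
Counterexample to F1=>F2 is where F1=1 and F2=0.
Evaluate each row (bits = u,v,w,z, MSB first):
  row 0 [0000]: F1=1 F2=1 -> F1&~F2 -> 0
  row 1 [0001]: F1=1 F2=1 -> F1&~F2 -> 0
  row 2 [0010]: F1=0 F2=1 -> F1&~F2 -> 0
  row 3 [0011]: F1=1 F2=1 -> F1&~F2 -> 0
  row 4 [0100]: F1=0 F2=1 -> F1&~F2 -> 0
  row 5 [0101]: F1=0 F2=1 -> F1&~F2 -> 0
  row 6 [0110]: F1=0 F2=1 -> F1&~F2 -> 0
  row 7 [0111]: F1=1 F2=1 -> F1&~F2 -> 0
  row 8 [1000]: F1=1 F2=0 -> F1&~F2 -> 1
  row 9 [1001]: F1=1 F2=0 -> F1&~F2 -> 1
  row 10 [1010]: F1=0 F2=1 -> F1&~F2 -> 0
  row 11 [1011]: F1=1 F2=1 -> F1&~F2 -> 0
  row 12 [1100]: F1=0 F2=0 -> F1&~F2 -> 0
  row 13 [1101]: F1=0 F2=0 -> F1&~F2 -> 0
  row 14 [1110]: F1=0 F2=1 -> F1&~F2 -> 0
  row 15 [1111]: F1=1 F2=1 -> F1&~F2 -> 0
Full result column, 4 rows per line (u,v fixed per line; w,z runs 00..11 left to right):
  rows 0-3 [u,v=00]: 0000  = hex 0
  rows 4-7 [u,v=01]: 0000  = hex 0
  rows 8-11 [u,v=10]: 1100  = hex C
  rows 12-15 [u,v=11]: 0000  = hex 0
Counterexample vector (row 0 .. row 15) = 0000000011000000
Output column grouped in 4s = 0000 0000 1100 0000 = 0x00C0
Convert to decimal digit by digit (value = value*16 + digit):
  0 -> 0
  0*16 + 0 = 0
  0*16 + 12 (C) = 12
  12*16 + 0 = 192
Decimal = 192

192


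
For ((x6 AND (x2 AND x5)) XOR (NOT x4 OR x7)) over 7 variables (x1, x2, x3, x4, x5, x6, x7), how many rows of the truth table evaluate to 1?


Formula: ((x6 AND (x2 AND x5)) XOR (NOT x4 OR x7)) over 7 vars (128 rows)
Evaluate each row (x1, x2, x3, x4, x5, x6, x7 as bits, MSB first):
  row 0 [0000000]: ((0 AND (0 AND 0)) XOR (NOT 0 OR 0)) -> 1
  row 1 [0000001]: ((0 AND (0 AND 0)) XOR (NOT 0 OR 1)) -> 1
  row 2 [0000010]: ((1 AND (0 AND 0)) XOR (NOT 0 OR 0)) -> 1
  row 3 [0000011]: ((1 AND (0 AND 0)) XOR (NOT 0 OR 1)) -> 1
  row 4 [0000100]: ((0 AND (0 AND 1)) XOR (NOT 0 OR 0)) -> 1
  (every remaining row is evaluated the same way; all 128 results are listed next)
Full result column, 8 rows per line (x1,x2,x3,x4 fixed per line; x5,x6,x7 runs 000..111 left to right):
  rows 0-7 [x1,x2,x3,x4=0000]: 11111111  (ones: 8)
  rows 8-15 [x1,x2,x3,x4=0001]: 01010101  (ones: 4)
  rows 16-23 [x1,x2,x3,x4=0010]: 11111111  (ones: 8)
  rows 24-31 [x1,x2,x3,x4=0011]: 01010101  (ones: 4)
  rows 32-39 [x1,x2,x3,x4=0100]: 11111100  (ones: 6)
  rows 40-47 [x1,x2,x3,x4=0101]: 01010110  (ones: 4)
  rows 48-55 [x1,x2,x3,x4=0110]: 11111100  (ones: 6)
  rows 56-63 [x1,x2,x3,x4=0111]: 01010110  (ones: 4)
  rows 64-71 [x1,x2,x3,x4=1000]: 11111111  (ones: 8)
  rows 72-79 [x1,x2,x3,x4=1001]: 01010101  (ones: 4)
  rows 80-87 [x1,x2,x3,x4=1010]: 11111111  (ones: 8)
  rows 88-95 [x1,x2,x3,x4=1011]: 01010101  (ones: 4)
  rows 96-103 [x1,x2,x3,x4=1100]: 11111100  (ones: 6)
  rows 104-111 [x1,x2,x3,x4=1101]: 01010110  (ones: 4)
  rows 112-119 [x1,x2,x3,x4=1110]: 11111100  (ones: 6)
  rows 120-127 [x1,x2,x3,x4=1111]: 01010110  (ones: 4)
Count of 1-rows = 8+4+8+4+6+4+6+4+8+4+8+4+6+4+6+4 = 88

88


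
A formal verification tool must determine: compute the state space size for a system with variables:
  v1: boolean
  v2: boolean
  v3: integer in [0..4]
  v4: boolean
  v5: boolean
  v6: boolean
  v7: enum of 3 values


State space = product of domain sizes of all variables.
Domain sizes:
  v1 (boolean): 2
  v2 (boolean): 2
  v3 (integer in [0..4]): 5
  v4 (boolean): 2
  v5 (boolean): 2
  v6 (boolean): 2
  v7 (enum of 3 values): 3
Product = 2 * 2 * 5 * 2 * 2 * 2 * 3 = 480

480


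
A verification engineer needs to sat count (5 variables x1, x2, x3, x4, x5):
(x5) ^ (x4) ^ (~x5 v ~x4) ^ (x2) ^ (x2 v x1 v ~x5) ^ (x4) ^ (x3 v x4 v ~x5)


CNF with 7 clauses over 5 vars (32 assignments).
An assignment satisfies CNF iff every clause has >=1 true literal.
Check each row (bits = x1,x2,x3,x4,x5; clause T/F shown):
  row 0 [00000]: clauses=FFTFTFT -> 0
  row 1 [00001]: clauses=TFTFFFF -> 0
  row 2 [00010]: clauses=FTTFTTT -> 0
  row 3 [00011]: clauses=TTFFFTT -> 0
  row 4 [00100]: clauses=FFTFTFT -> 0
  row 5 [00101]: clauses=TFTFFFT -> 0
  row 6 [00110]: clauses=FTTFTTT -> 0
  row 7 [00111]: clauses=TTFFFTT -> 0
  row 8 [01000]: clauses=FFTTTFT -> 0
  row 9 [01001]: clauses=TFTTTFF -> 0
  row 10 [01010]: clauses=FTTTTTT -> 0
  row 11 [01011]: clauses=TTFTTTT -> 0
  row 12 [01100]: clauses=FFTTTFT -> 0
  row 13 [01101]: clauses=TFTTTFT -> 0
  row 14 [01110]: clauses=FTTTTTT -> 0
  row 15 [01111]: clauses=TTFTTTT -> 0
  row 16 [10000]: clauses=FFTFTFT -> 0
  row 17 [10001]: clauses=TFTFTFF -> 0
  row 18 [10010]: clauses=FTTFTTT -> 0
  row 19 [10011]: clauses=TTFFTTT -> 0
  row 20 [10100]: clauses=FFTFTFT -> 0
  row 21 [10101]: clauses=TFTFTFT -> 0
  row 22 [10110]: clauses=FTTFTTT -> 0
  row 23 [10111]: clauses=TTFFTTT -> 0
  row 24 [11000]: clauses=FFTTTFT -> 0
  row 25 [11001]: clauses=TFTTTFF -> 0
  row 26 [11010]: clauses=FTTTTTT -> 0
  row 27 [11011]: clauses=TTFTTTT -> 0
  row 28 [11100]: clauses=FFTTTFT -> 0
  row 29 [11101]: clauses=TFTTTFT -> 0
  row 30 [11110]: clauses=FTTTTTT -> 0
  row 31 [11111]: clauses=TTFTTTT -> 0
Full result column, 8 rows per line (x1,x2 fixed per line; x3,x4,x5 runs 000..111 left to right):
  rows 0-7 [x1,x2=00]: 00000000  (ones: 0)
  rows 8-15 [x1,x2=01]: 00000000  (ones: 0)
  rows 16-23 [x1,x2=10]: 00000000  (ones: 0)
  rows 24-31 [x1,x2=11]: 00000000  (ones: 0)
Satisfying assignments = 0+0+0+0 = 0

0


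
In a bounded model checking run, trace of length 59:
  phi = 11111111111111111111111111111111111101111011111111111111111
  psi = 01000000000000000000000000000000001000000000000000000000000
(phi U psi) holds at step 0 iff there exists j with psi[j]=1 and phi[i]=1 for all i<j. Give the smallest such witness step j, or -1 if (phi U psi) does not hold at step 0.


(phi U psi) at 0: need smallest j with psi[j]=1 and phi[i]=1 for all i in [0,j).
Scan from step 0:
  step 0: phi=1, psi=0 -> continue
  step 1: psi=1 and phi held for [0,1) -> witness found
Witness step = 1

1


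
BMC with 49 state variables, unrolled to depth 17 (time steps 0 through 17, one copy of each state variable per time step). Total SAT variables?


BMC unrolls to depth k, creating one copy of each state var for steps 0..k.
Step count = 17 + 1 = 18 (steps 0 through 17)
Vars per step = 49
Total = 49 * 18 = 882

882


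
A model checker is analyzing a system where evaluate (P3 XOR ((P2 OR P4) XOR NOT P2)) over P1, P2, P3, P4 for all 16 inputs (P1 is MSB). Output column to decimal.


Formula: (P3 XOR ((P2 OR P4) XOR NOT P2)) over P1, P2, P3, P4 (16 rows)
Evaluate each row (bits = P1,P2,P3,P4, MSB first):
  row 0 [0000]: (0 XOR ((0 OR 0) XOR NOT 0)) -> 1
  row 1 [0001]: (0 XOR ((0 OR 1) XOR NOT 0)) -> 0
  row 2 [0010]: (1 XOR ((0 OR 0) XOR NOT 0)) -> 0
  row 3 [0011]: (1 XOR ((0 OR 1) XOR NOT 0)) -> 1
  row 4 [0100]: (0 XOR ((1 OR 0) XOR NOT 1)) -> 1
  row 5 [0101]: (0 XOR ((1 OR 1) XOR NOT 1)) -> 1
  row 6 [0110]: (1 XOR ((1 OR 0) XOR NOT 1)) -> 0
  row 7 [0111]: (1 XOR ((1 OR 1) XOR NOT 1)) -> 0
  row 8 [1000]: (0 XOR ((0 OR 0) XOR NOT 0)) -> 1
  row 9 [1001]: (0 XOR ((0 OR 1) XOR NOT 0)) -> 0
  row 10 [1010]: (1 XOR ((0 OR 0) XOR NOT 0)) -> 0
  row 11 [1011]: (1 XOR ((0 OR 1) XOR NOT 0)) -> 1
  row 12 [1100]: (0 XOR ((1 OR 0) XOR NOT 1)) -> 1
  row 13 [1101]: (0 XOR ((1 OR 1) XOR NOT 1)) -> 1
  row 14 [1110]: (1 XOR ((1 OR 0) XOR NOT 1)) -> 0
  row 15 [1111]: (1 XOR ((1 OR 1) XOR NOT 1)) -> 0
Full result column, 4 rows per line (P1,P2 fixed per line; P3,P4 runs 00..11 left to right):
  rows 0-3 [P1,P2=00]: 1001  = hex 9
  rows 4-7 [P1,P2=01]: 1100  = hex C
  rows 8-11 [P1,P2=10]: 1001  = hex 9
  rows 12-15 [P1,P2=11]: 1100  = hex C
Output column (row 0 .. row 15) = 1001110010011100
Output column grouped in 4s = 1001 1100 1001 1100 = 0x9C9C
Convert to decimal digit by digit (value = value*16 + digit):
  9 -> 9
  9*16 + 12 (C) = 156
  156*16 + 9 = 2505
  2505*16 + 12 (C) = 40092
Decimal = 40092

40092


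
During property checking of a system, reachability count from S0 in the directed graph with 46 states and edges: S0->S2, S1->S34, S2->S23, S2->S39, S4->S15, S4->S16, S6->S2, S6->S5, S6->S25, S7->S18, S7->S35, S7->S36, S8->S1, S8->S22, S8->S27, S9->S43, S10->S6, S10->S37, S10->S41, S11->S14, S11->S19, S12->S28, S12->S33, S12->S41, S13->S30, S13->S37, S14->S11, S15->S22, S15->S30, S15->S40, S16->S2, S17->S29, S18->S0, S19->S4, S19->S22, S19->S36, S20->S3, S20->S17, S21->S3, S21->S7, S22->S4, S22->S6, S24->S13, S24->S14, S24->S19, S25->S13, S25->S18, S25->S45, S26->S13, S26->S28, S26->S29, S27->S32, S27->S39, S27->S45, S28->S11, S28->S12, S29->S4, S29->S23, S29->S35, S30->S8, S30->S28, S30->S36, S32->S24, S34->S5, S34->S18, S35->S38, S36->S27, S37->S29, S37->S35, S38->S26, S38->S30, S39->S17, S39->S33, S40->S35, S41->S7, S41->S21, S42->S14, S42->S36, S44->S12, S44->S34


BFS from S0:
  layer 0: {S0}
  layer 1: {S2}
  layer 2: {S23, S39}
  layer 3: {S17, S33}
  layer 4: {S29}
  layer 5: {S4, S35}
  layer 6: {S15, S16, S38}
  layer 7: {S22, S26, S30, S40}
  layer 8: {S6, S8, S13, S28, S36}
  layer 9: {S1, S5, S11, S12, S25, S27, S37}
  layer 10: {S14, S18, S19, S32, S34, S41, S45}
  layer 11: {S7, S21, S24}
  layer 12: {S3}
Reachable set: {S0, S1, S2, S3, S4, S5, S6, S7, S8, S11, S12, S13, S14, S15, S16, S17, S18, S19, S21, S22, S23, S24, S25, S26, S27, S28, S29, S30, S32, S33, S34, S35, S36, S37, S38, S39, S40, S41, S45}
Count = 39

39


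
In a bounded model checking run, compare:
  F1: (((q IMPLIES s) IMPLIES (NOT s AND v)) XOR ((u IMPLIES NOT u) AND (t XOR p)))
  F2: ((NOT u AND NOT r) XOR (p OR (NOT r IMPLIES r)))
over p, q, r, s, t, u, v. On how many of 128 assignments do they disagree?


F1 = (((q IMPLIES s) IMPLIES (NOT s AND v)) XOR ((u IMPLIES NOT u) AND (t XOR p)))
F2 = ((NOT u AND NOT r) XOR (p OR (NOT r IMPLIES r)))
Evaluate both on each of 128 rows (bits = p,q,r,s,t,u,v):
  row 0 [0000000]: F1=0 F2=1 (differ) -> 1
  row 1 [0000001]: F1=1 F2=1 -> 0
  row 2 [0000010]: F1=0 F2=0 -> 0
  row 3 [0000011]: F1=1 F2=0 (differ) -> 1
  row 4 [0000100]: F1=1 F2=1 -> 0
  (every remaining row is evaluated the same way; all 128 results are listed next)
Full result column, 8 rows per line (p,q,r,s fixed per line; t,u,v runs 000..111 left to right):
  rows 0-7 [p,q,r,s=0000]: 10010101  (ones: 4)
  rows 8-15 [p,q,r,s=0001]: 11000000  (ones: 2)
  rows 16-23 [p,q,r,s=0010]: 10100110  (ones: 4)
  rows 24-31 [p,q,r,s=0011]: 11110011  (ones: 6)
  rows 32-39 [p,q,r,s=0100]: 00111111  (ones: 6)
  rows 40-47 [p,q,r,s=0101]: 11000000  (ones: 2)
  rows 48-55 [p,q,r,s=0110]: 00001100  (ones: 2)
  rows 56-63 [p,q,r,s=0111]: 11110011  (ones: 6)
  rows 64-71 [p,q,r,s=1000]: 10100110  (ones: 4)
  rows 72-79 [p,q,r,s=1001]: 11110011  (ones: 6)
  rows 80-87 [p,q,r,s=1010]: 01101010  (ones: 4)
  rows 88-95 [p,q,r,s=1011]: 00111111  (ones: 6)
  rows 96-103 [p,q,r,s=1100]: 00001100  (ones: 2)
  rows 104-111 [p,q,r,s=1101]: 11110011  (ones: 6)
  rows 112-119 [p,q,r,s=1110]: 11000000  (ones: 2)
  rows 120-127 [p,q,r,s=1111]: 00111111  (ones: 6)
Disagreements = 4+2+4+6+6+2+2+6+4+6+4+6+2+6+2+6 = 68

68


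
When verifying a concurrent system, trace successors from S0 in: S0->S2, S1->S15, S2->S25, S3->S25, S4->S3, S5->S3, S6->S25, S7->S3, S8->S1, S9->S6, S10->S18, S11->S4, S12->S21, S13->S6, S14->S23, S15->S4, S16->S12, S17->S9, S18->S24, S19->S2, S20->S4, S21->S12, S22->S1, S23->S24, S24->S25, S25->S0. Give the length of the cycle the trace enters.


Trace from S0 until a state repeats:
  S0 -> S2 -> S25 -> S0
S0 first seen at step 0, revisited at step 3.
Cycle length = 3 - 0 = 3

3


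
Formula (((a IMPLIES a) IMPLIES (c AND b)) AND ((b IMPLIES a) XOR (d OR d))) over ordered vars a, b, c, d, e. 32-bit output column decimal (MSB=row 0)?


Formula: (((a IMPLIES a) IMPLIES (c AND b)) AND ((b IMPLIES a) XOR (d OR d))) over a, b, c, d, e (32 rows)
Evaluate each row (bits = a,b,c,d,e, MSB first):
  row 0 [00000]: (((0 IMPLIES 0) IMPLIES (0 AND 0)) AND ((0 IMPLIES 0) XOR (0 OR 0))) -> 0
  row 1 [00001]: (((0 IMPLIES 0) IMPLIES (0 AND 0)) AND ((0 IMPLIES 0) XOR (0 OR 0))) -> 0
  row 2 [00010]: (((0 IMPLIES 0) IMPLIES (0 AND 0)) AND ((0 IMPLIES 0) XOR (1 OR 1))) -> 0
  row 3 [00011]: (((0 IMPLIES 0) IMPLIES (0 AND 0)) AND ((0 IMPLIES 0) XOR (1 OR 1))) -> 0
  row 4 [00100]: (((0 IMPLIES 0) IMPLIES (1 AND 0)) AND ((0 IMPLIES 0) XOR (0 OR 0))) -> 0
  row 5 [00101]: (((0 IMPLIES 0) IMPLIES (1 AND 0)) AND ((0 IMPLIES 0) XOR (0 OR 0))) -> 0
  row 6 [00110]: (((0 IMPLIES 0) IMPLIES (1 AND 0)) AND ((0 IMPLIES 0) XOR (1 OR 1))) -> 0
  row 7 [00111]: (((0 IMPLIES 0) IMPLIES (1 AND 0)) AND ((0 IMPLIES 0) XOR (1 OR 1))) -> 0
  row 8 [01000]: (((0 IMPLIES 0) IMPLIES (0 AND 1)) AND ((1 IMPLIES 0) XOR (0 OR 0))) -> 0
  row 9 [01001]: (((0 IMPLIES 0) IMPLIES (0 AND 1)) AND ((1 IMPLIES 0) XOR (0 OR 0))) -> 0
  row 10 [01010]: (((0 IMPLIES 0) IMPLIES (0 AND 1)) AND ((1 IMPLIES 0) XOR (1 OR 1))) -> 0
  row 11 [01011]: (((0 IMPLIES 0) IMPLIES (0 AND 1)) AND ((1 IMPLIES 0) XOR (1 OR 1))) -> 0
  row 12 [01100]: (((0 IMPLIES 0) IMPLIES (1 AND 1)) AND ((1 IMPLIES 0) XOR (0 OR 0))) -> 0
  row 13 [01101]: (((0 IMPLIES 0) IMPLIES (1 AND 1)) AND ((1 IMPLIES 0) XOR (0 OR 0))) -> 0
  row 14 [01110]: (((0 IMPLIES 0) IMPLIES (1 AND 1)) AND ((1 IMPLIES 0) XOR (1 OR 1))) -> 1
  row 15 [01111]: (((0 IMPLIES 0) IMPLIES (1 AND 1)) AND ((1 IMPLIES 0) XOR (1 OR 1))) -> 1
  row 16 [10000]: (((1 IMPLIES 1) IMPLIES (0 AND 0)) AND ((0 IMPLIES 1) XOR (0 OR 0))) -> 0
  row 17 [10001]: (((1 IMPLIES 1) IMPLIES (0 AND 0)) AND ((0 IMPLIES 1) XOR (0 OR 0))) -> 0
  row 18 [10010]: (((1 IMPLIES 1) IMPLIES (0 AND 0)) AND ((0 IMPLIES 1) XOR (1 OR 1))) -> 0
  row 19 [10011]: (((1 IMPLIES 1) IMPLIES (0 AND 0)) AND ((0 IMPLIES 1) XOR (1 OR 1))) -> 0
  row 20 [10100]: (((1 IMPLIES 1) IMPLIES (1 AND 0)) AND ((0 IMPLIES 1) XOR (0 OR 0))) -> 0
  row 21 [10101]: (((1 IMPLIES 1) IMPLIES (1 AND 0)) AND ((0 IMPLIES 1) XOR (0 OR 0))) -> 0
  row 22 [10110]: (((1 IMPLIES 1) IMPLIES (1 AND 0)) AND ((0 IMPLIES 1) XOR (1 OR 1))) -> 0
  row 23 [10111]: (((1 IMPLIES 1) IMPLIES (1 AND 0)) AND ((0 IMPLIES 1) XOR (1 OR 1))) -> 0
  row 24 [11000]: (((1 IMPLIES 1) IMPLIES (0 AND 1)) AND ((1 IMPLIES 1) XOR (0 OR 0))) -> 0
  row 25 [11001]: (((1 IMPLIES 1) IMPLIES (0 AND 1)) AND ((1 IMPLIES 1) XOR (0 OR 0))) -> 0
  row 26 [11010]: (((1 IMPLIES 1) IMPLIES (0 AND 1)) AND ((1 IMPLIES 1) XOR (1 OR 1))) -> 0
  row 27 [11011]: (((1 IMPLIES 1) IMPLIES (0 AND 1)) AND ((1 IMPLIES 1) XOR (1 OR 1))) -> 0
  row 28 [11100]: (((1 IMPLIES 1) IMPLIES (1 AND 1)) AND ((1 IMPLIES 1) XOR (0 OR 0))) -> 1
  row 29 [11101]: (((1 IMPLIES 1) IMPLIES (1 AND 1)) AND ((1 IMPLIES 1) XOR (0 OR 0))) -> 1
  row 30 [11110]: (((1 IMPLIES 1) IMPLIES (1 AND 1)) AND ((1 IMPLIES 1) XOR (1 OR 1))) -> 0
  row 31 [11111]: (((1 IMPLIES 1) IMPLIES (1 AND 1)) AND ((1 IMPLIES 1) XOR (1 OR 1))) -> 0
Full result column, 4 rows per line (a,b,c fixed per line; d,e runs 00..11 left to right):
  rows 0-3 [a,b,c=000]: 0000  = hex 0
  rows 4-7 [a,b,c=001]: 0000  = hex 0
  rows 8-11 [a,b,c=010]: 0000  = hex 0
  rows 12-15 [a,b,c=011]: 0011  = hex 3
  rows 16-19 [a,b,c=100]: 0000  = hex 0
  rows 20-23 [a,b,c=101]: 0000  = hex 0
  rows 24-27 [a,b,c=110]: 0000  = hex 0
  rows 28-31 [a,b,c=111]: 1100  = hex C
Output column (row 0 .. row 31) = 00000000000000110000000000001100
Output column grouped in 4s = 0000 0000 0000 0011 0000 0000 0000 1100 = 0x0003000C
Convert to decimal digit by digit (value = value*16 + digit):
  0 -> 0
  0*16 + 0 = 0
  0*16 + 0 = 0
  0*16 + 3 = 3
  3*16 + 0 = 48
  48*16 + 0 = 768
  768*16 + 0 = 12288
  12288*16 + 12 (C) = 196620
Decimal = 196620

196620


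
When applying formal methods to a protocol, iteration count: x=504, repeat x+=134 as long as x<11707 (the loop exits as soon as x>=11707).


Step 1: x goes from 504 toward 11707 by 134; the body runs while x<11707, so iterations = ceil((bound-start)/step)
Step 2: Distance=11203
Step 3: ceil(11203/134)=84

84


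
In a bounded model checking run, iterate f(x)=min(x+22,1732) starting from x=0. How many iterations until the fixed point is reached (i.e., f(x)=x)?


Step 1: x=0, cap=1732, increment=22
Step 2: x grows by 22 each step until capped at 1732; fixed point is x=1732
Step 3: iterations = ceil(1732/22) = 79

79


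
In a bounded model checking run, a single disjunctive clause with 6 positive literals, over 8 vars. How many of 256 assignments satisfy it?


Step 1: Total=2^8=256
Step 2: Unsat when all 6 false: 2^2=4
Step 3: Sat=256-4=252

252


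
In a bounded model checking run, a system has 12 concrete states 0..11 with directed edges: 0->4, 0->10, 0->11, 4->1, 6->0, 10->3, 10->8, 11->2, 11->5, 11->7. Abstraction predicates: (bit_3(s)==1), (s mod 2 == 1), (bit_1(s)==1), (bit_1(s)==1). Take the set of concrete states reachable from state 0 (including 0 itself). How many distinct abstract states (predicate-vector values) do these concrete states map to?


BFS from 0:
Concrete reachable: {0, 1, 2, 3, 4, 5, 7, 8, 10, 11}
Abstract via predicates (bit_3(s)==1), (s mod 2 == 1), (bit_1(s)==1), (bit_1(s)==1):
  (0,0,0,0) <- {0, 4}
  (0,0,1,1) <- {2}
  (0,1,0,0) <- {1, 5}
  (0,1,1,1) <- {3, 7}
  (1,0,0,0) <- {8}
  (1,0,1,1) <- {10}
  (1,1,1,1) <- {11}
Distinct abstract states = 7

7


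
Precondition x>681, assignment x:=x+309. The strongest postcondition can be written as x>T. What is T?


Formula: sp(P, x:=E) = exists old_x. (x = E[old_x/x]) AND P[old_x/x] (old_x is the value of x before the assignment; eliminate old_x by solving x = E[old_x/x] for old_x)
Step 1: Precondition P: x>681, i.e. old_x > 681
Step 2: Assignment gives x = old_x + 309, so old_x = x - 309
Step 3: Substitute into P: x - 309 > 681
Step 4: Simplify: x > 681+309 = 990

990


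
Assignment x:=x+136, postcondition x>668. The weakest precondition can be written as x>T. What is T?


Formula: wp(x:=E, P) = P[E/x] (substitute E for x in postcondition)
Step 1: Postcondition: x>668
Step 2: Substitute x+136 for x: x+136>668
Step 3: Solve for x: x > 668-136 = 532

532


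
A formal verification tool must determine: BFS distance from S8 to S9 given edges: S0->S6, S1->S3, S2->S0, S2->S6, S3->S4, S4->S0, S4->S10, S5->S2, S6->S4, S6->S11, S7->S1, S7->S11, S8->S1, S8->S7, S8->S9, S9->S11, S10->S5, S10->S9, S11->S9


BFS layer-by-layer from S8:
  dist 0: {S8}
  dist 1: {S1, S7, S9}
  -> S9 reached at distance 1
Shortest path length = 1

1


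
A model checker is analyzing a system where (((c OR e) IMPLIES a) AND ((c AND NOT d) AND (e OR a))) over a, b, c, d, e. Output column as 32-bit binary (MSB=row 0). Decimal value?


Formula: (((c OR e) IMPLIES a) AND ((c AND NOT d) AND (e OR a))) over a, b, c, d, e (32 rows)
Evaluate each row (bits = a,b,c,d,e, MSB first):
  row 0 [00000]: (((0 OR 0) IMPLIES 0) AND ((0 AND NOT 0) AND (0 OR 0))) -> 0
  row 1 [00001]: (((0 OR 1) IMPLIES 0) AND ((0 AND NOT 0) AND (1 OR 0))) -> 0
  row 2 [00010]: (((0 OR 0) IMPLIES 0) AND ((0 AND NOT 1) AND (0 OR 0))) -> 0
  row 3 [00011]: (((0 OR 1) IMPLIES 0) AND ((0 AND NOT 1) AND (1 OR 0))) -> 0
  row 4 [00100]: (((1 OR 0) IMPLIES 0) AND ((1 AND NOT 0) AND (0 OR 0))) -> 0
  row 5 [00101]: (((1 OR 1) IMPLIES 0) AND ((1 AND NOT 0) AND (1 OR 0))) -> 0
  row 6 [00110]: (((1 OR 0) IMPLIES 0) AND ((1 AND NOT 1) AND (0 OR 0))) -> 0
  row 7 [00111]: (((1 OR 1) IMPLIES 0) AND ((1 AND NOT 1) AND (1 OR 0))) -> 0
  row 8 [01000]: (((0 OR 0) IMPLIES 0) AND ((0 AND NOT 0) AND (0 OR 0))) -> 0
  row 9 [01001]: (((0 OR 1) IMPLIES 0) AND ((0 AND NOT 0) AND (1 OR 0))) -> 0
  row 10 [01010]: (((0 OR 0) IMPLIES 0) AND ((0 AND NOT 1) AND (0 OR 0))) -> 0
  row 11 [01011]: (((0 OR 1) IMPLIES 0) AND ((0 AND NOT 1) AND (1 OR 0))) -> 0
  row 12 [01100]: (((1 OR 0) IMPLIES 0) AND ((1 AND NOT 0) AND (0 OR 0))) -> 0
  row 13 [01101]: (((1 OR 1) IMPLIES 0) AND ((1 AND NOT 0) AND (1 OR 0))) -> 0
  row 14 [01110]: (((1 OR 0) IMPLIES 0) AND ((1 AND NOT 1) AND (0 OR 0))) -> 0
  row 15 [01111]: (((1 OR 1) IMPLIES 0) AND ((1 AND NOT 1) AND (1 OR 0))) -> 0
  row 16 [10000]: (((0 OR 0) IMPLIES 1) AND ((0 AND NOT 0) AND (0 OR 1))) -> 0
  row 17 [10001]: (((0 OR 1) IMPLIES 1) AND ((0 AND NOT 0) AND (1 OR 1))) -> 0
  row 18 [10010]: (((0 OR 0) IMPLIES 1) AND ((0 AND NOT 1) AND (0 OR 1))) -> 0
  row 19 [10011]: (((0 OR 1) IMPLIES 1) AND ((0 AND NOT 1) AND (1 OR 1))) -> 0
  row 20 [10100]: (((1 OR 0) IMPLIES 1) AND ((1 AND NOT 0) AND (0 OR 1))) -> 1
  row 21 [10101]: (((1 OR 1) IMPLIES 1) AND ((1 AND NOT 0) AND (1 OR 1))) -> 1
  row 22 [10110]: (((1 OR 0) IMPLIES 1) AND ((1 AND NOT 1) AND (0 OR 1))) -> 0
  row 23 [10111]: (((1 OR 1) IMPLIES 1) AND ((1 AND NOT 1) AND (1 OR 1))) -> 0
  row 24 [11000]: (((0 OR 0) IMPLIES 1) AND ((0 AND NOT 0) AND (0 OR 1))) -> 0
  row 25 [11001]: (((0 OR 1) IMPLIES 1) AND ((0 AND NOT 0) AND (1 OR 1))) -> 0
  row 26 [11010]: (((0 OR 0) IMPLIES 1) AND ((0 AND NOT 1) AND (0 OR 1))) -> 0
  row 27 [11011]: (((0 OR 1) IMPLIES 1) AND ((0 AND NOT 1) AND (1 OR 1))) -> 0
  row 28 [11100]: (((1 OR 0) IMPLIES 1) AND ((1 AND NOT 0) AND (0 OR 1))) -> 1
  row 29 [11101]: (((1 OR 1) IMPLIES 1) AND ((1 AND NOT 0) AND (1 OR 1))) -> 1
  row 30 [11110]: (((1 OR 0) IMPLIES 1) AND ((1 AND NOT 1) AND (0 OR 1))) -> 0
  row 31 [11111]: (((1 OR 1) IMPLIES 1) AND ((1 AND NOT 1) AND (1 OR 1))) -> 0
Full result column, 4 rows per line (a,b,c fixed per line; d,e runs 00..11 left to right):
  rows 0-3 [a,b,c=000]: 0000  = hex 0
  rows 4-7 [a,b,c=001]: 0000  = hex 0
  rows 8-11 [a,b,c=010]: 0000  = hex 0
  rows 12-15 [a,b,c=011]: 0000  = hex 0
  rows 16-19 [a,b,c=100]: 0000  = hex 0
  rows 20-23 [a,b,c=101]: 1100  = hex C
  rows 24-27 [a,b,c=110]: 0000  = hex 0
  rows 28-31 [a,b,c=111]: 1100  = hex C
Output column (row 0 .. row 31) = 00000000000000000000110000001100
Output column grouped in 4s = 0000 0000 0000 0000 0000 1100 0000 1100 = 0x00000C0C
Convert to decimal digit by digit (value = value*16 + digit):
  0 -> 0
  0*16 + 0 = 0
  0*16 + 0 = 0
  0*16 + 0 = 0
  0*16 + 0 = 0
  0*16 + 12 (C) = 12
  12*16 + 0 = 192
  192*16 + 12 (C) = 3084
Decimal = 3084

3084


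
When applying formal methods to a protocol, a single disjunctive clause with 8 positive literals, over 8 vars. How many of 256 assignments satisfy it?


Step 1: Total=2^8=256
Step 2: Unsat when all 8 false: 2^0=1
Step 3: Sat=256-1=255

255


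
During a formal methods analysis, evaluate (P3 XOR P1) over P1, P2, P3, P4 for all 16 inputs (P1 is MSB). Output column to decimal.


Formula: (P3 XOR P1) over P1, P2, P3, P4 (16 rows)
Evaluate each row (bits = P1,P2,P3,P4, MSB first):
  row 0 [0000]: (0 XOR 0) -> 0
  row 1 [0001]: (0 XOR 0) -> 0
  row 2 [0010]: (1 XOR 0) -> 1
  row 3 [0011]: (1 XOR 0) -> 1
  row 4 [0100]: (0 XOR 0) -> 0
  row 5 [0101]: (0 XOR 0) -> 0
  row 6 [0110]: (1 XOR 0) -> 1
  row 7 [0111]: (1 XOR 0) -> 1
  row 8 [1000]: (0 XOR 1) -> 1
  row 9 [1001]: (0 XOR 1) -> 1
  row 10 [1010]: (1 XOR 1) -> 0
  row 11 [1011]: (1 XOR 1) -> 0
  row 12 [1100]: (0 XOR 1) -> 1
  row 13 [1101]: (0 XOR 1) -> 1
  row 14 [1110]: (1 XOR 1) -> 0
  row 15 [1111]: (1 XOR 1) -> 0
Full result column, 4 rows per line (P1,P2 fixed per line; P3,P4 runs 00..11 left to right):
  rows 0-3 [P1,P2=00]: 0011  = hex 3
  rows 4-7 [P1,P2=01]: 0011  = hex 3
  rows 8-11 [P1,P2=10]: 1100  = hex C
  rows 12-15 [P1,P2=11]: 1100  = hex C
Output column (row 0 .. row 15) = 0011001111001100
Output column grouped in 4s = 0011 0011 1100 1100 = 0x33CC
Convert to decimal digit by digit (value = value*16 + digit):
  3 -> 3
  3*16 + 3 = 51
  51*16 + 12 (C) = 828
  828*16 + 12 (C) = 13260
Decimal = 13260

13260


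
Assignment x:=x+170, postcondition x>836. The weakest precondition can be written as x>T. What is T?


Formula: wp(x:=E, P) = P[E/x] (substitute E for x in postcondition)
Step 1: Postcondition: x>836
Step 2: Substitute x+170 for x: x+170>836
Step 3: Solve for x: x > 836-170 = 666

666


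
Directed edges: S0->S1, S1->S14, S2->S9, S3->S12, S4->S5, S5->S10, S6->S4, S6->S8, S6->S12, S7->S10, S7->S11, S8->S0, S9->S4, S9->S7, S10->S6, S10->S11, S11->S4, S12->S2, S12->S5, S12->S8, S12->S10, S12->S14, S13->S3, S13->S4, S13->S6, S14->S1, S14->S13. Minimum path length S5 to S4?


BFS layer-by-layer from S5:
  dist 0: {S5}
  dist 1: {S10}
  dist 2: {S6, S11}
  dist 3: {S4, S8, S12}
  -> S4 reached at distance 3
Shortest path length = 3

3


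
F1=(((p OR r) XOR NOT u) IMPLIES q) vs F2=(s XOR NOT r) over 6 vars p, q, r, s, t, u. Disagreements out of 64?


F1 = (((p OR r) XOR NOT u) IMPLIES q)
F2 = (s XOR NOT r)
Evaluate both on each of 64 rows (bits = p,q,r,s,t,u):
  row 0 [000000]: F1=0 F2=1 (differ) -> 1
  row 1 [000001]: F1=1 F2=1 -> 0
  row 2 [000010]: F1=0 F2=1 (differ) -> 1
  row 3 [000011]: F1=1 F2=1 -> 0
  row 4 [000100]: F1=0 F2=0 -> 0
  (every remaining row is evaluated the same way; all 64 results are listed next)
Full result column, 8 rows per line (p,q,r fixed per line; s,t,u runs 000..111 left to right):
  rows 0-7 [p,q,r=000]: 10100101  (ones: 4)
  rows 8-15 [p,q,r=001]: 10100101  (ones: 4)
  rows 16-23 [p,q,r=010]: 00001111  (ones: 4)
  rows 24-31 [p,q,r=011]: 11110000  (ones: 4)
  rows 32-39 [p,q,r=100]: 01011010  (ones: 4)
  rows 40-47 [p,q,r=101]: 10100101  (ones: 4)
  rows 48-55 [p,q,r=110]: 00001111  (ones: 4)
  rows 56-63 [p,q,r=111]: 11110000  (ones: 4)
Disagreements = 4+4+4+4+4+4+4+4 = 32

32
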